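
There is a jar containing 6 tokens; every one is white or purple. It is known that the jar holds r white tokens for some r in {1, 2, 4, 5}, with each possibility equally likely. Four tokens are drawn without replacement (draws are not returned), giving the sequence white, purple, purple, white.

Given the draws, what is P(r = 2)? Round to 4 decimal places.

0.5000

Under each hypothesis, the probability of the observed sequence is: P(data | r = 1) = (1/6)(5/5)(4/4)(0/3) = 0; P(data | r = 2) = (2/6)(4/5)(3/4)(1/3) = 1/15; P(data | r = 4) = (4/6)(2/5)(1/4)(3/3) = 1/15; P(data | r = 5) = (5/6)(1/5)(0/4) = 0.
Multiplying each by its prior: 1/4 · 0 = 0, 1/4 · 1/15 = 1/60, 1/4 · 1/15 = 1/60, 1/4 · 0 = 0; with total 1/30.
So P(r = 2 | data) = (1/60) / (1/30) = 1/2.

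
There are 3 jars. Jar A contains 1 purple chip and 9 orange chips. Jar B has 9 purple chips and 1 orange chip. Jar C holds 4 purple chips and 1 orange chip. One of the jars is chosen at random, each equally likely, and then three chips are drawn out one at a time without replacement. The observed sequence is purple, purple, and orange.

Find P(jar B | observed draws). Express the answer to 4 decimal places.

The likelihood of the observed sequence under each hypothesis: P(data | jar A) = (1/10)(0/9) = 0; P(data | jar B) = (9/10)(8/9)(1/8) = 1/10; P(data | jar C) = (4/5)(3/4)(1/3) = 1/5.
Weighting by the prior gives 1/3 · 0 = 0, 1/3 · 1/10 = 1/30, 1/3 · 1/5 = 1/15; these sum to 1/10.
By Bayes' rule, P(jar B | data) = (1/30) / (1/10) = 1/3.

0.3333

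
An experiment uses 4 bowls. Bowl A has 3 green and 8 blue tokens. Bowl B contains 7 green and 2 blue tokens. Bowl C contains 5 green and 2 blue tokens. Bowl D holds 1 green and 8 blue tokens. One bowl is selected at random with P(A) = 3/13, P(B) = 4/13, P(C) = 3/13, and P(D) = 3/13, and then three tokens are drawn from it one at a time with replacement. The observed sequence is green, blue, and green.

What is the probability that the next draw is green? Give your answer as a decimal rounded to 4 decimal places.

0.6653

For each hypothesis, P(data | H) works out to: P(data | bowl A) = (3/11)(8/11)(3/11) = 0.054095; P(data | bowl B) = (7/9)(2/9)(7/9) = 0.13443; P(data | bowl C) = (5/7)(2/7)(5/7) = 0.14577; P(data | bowl D) = (1/9)(8/9)(1/9) = 0.010974.
Multiplying each by its prior: 3/13 · 0.054095 = 0.012483, 4/13 · 0.13443 = 0.041363, 3/13 · 0.14577 = 0.03364, 3/13 · 0.010974 = 0.0025324; with total 0.090019.
Normalising, the posterior is P(bowl A | data) = 0.13868, P(bowl B | data) = 0.4595, P(bowl C | data) = 0.3737, P(bowl D | data) = 0.028132.
Averaging over the posterior, P(green next | data) = (3/11)(0.13868) + (7/9)(0.4595) + (5/7)(0.3737) + (1/9)(0.028132) = 0.66526.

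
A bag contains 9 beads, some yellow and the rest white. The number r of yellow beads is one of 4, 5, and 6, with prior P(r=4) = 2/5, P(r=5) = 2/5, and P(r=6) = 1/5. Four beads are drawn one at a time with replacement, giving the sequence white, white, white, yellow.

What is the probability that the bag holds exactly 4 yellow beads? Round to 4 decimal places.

0.5549

Compute the likelihood of the observed sequence for each case: P(data | r = 4) = (5/9)(5/9)(5/9)(4/9) = 0.076208; P(data | r = 5) = (4/9)(4/9)(4/9)(5/9) = 0.048773; P(data | r = 6) = (3/9)(3/9)(3/9)(6/9) = 0.024691.
Weighting by the prior gives 2/5 · 0.076208 = 0.030483, 2/5 · 0.048773 = 0.019509, 1/5 · 0.024691 = 0.0049383; summing to 0.054931.
Hence P(r = 4 | data) = (0.030483) / (0.054931) = 0.55494.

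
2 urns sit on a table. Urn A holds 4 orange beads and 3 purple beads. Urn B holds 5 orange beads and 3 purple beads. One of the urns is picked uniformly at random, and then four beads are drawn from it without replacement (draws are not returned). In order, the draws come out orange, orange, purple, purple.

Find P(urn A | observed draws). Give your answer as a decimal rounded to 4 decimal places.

Compute the likelihood of the observed sequence for each case: P(data | urn A) = (4/7)(3/6)(3/5)(2/4) = 3/35; P(data | urn B) = (5/8)(4/7)(3/6)(2/5) = 1/14.
The prior-weighted likelihoods are 1/2 · 3/35 = 3/70, 1/2 · 1/14 = 1/28; summing to 11/140.
By Bayes' rule, P(urn A | data) = (3/70) / (11/140) = 6/11.

0.5455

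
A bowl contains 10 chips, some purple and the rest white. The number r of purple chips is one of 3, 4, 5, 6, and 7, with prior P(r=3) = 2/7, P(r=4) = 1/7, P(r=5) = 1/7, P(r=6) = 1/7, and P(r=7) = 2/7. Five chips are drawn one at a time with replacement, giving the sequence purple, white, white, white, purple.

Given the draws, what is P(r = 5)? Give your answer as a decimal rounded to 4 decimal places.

For each hypothesis, P(data | H) works out to: P(data | r = 3) = (3/10)(7/10)(7/10)(7/10)(3/10) = 0.03087; P(data | r = 4) = (4/10)(6/10)(6/10)(6/10)(4/10) = 0.03456; P(data | r = 5) = (5/10)(5/10)(5/10)(5/10)(5/10) = 0.03125; P(data | r = 6) = (6/10)(4/10)(4/10)(4/10)(6/10) = 0.02304; P(data | r = 7) = (7/10)(3/10)(3/10)(3/10)(7/10) = 0.01323.
Multiplying each by its prior: 2/7 · 0.03087 = 0.00882, 1/7 · 0.03456 = 0.0049371, 1/7 · 0.03125 = 0.0044643, 1/7 · 0.02304 = 0.0032914, 2/7 · 0.01323 = 0.00378; summing to 0.025293.
So P(r = 5 | data) = (0.0044643) / (0.025293) = 0.1765.

0.1765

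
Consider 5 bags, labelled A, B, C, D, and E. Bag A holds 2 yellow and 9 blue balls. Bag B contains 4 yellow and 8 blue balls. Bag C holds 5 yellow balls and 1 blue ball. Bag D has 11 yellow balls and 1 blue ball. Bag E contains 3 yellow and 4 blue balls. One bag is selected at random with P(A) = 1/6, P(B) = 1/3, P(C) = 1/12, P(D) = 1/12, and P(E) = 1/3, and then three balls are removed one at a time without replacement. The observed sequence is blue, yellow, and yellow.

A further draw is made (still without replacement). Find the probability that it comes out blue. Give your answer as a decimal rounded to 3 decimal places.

0.585

Under each hypothesis, the probability of the observed sequence is: P(data | bag A) = (9/11)(2/10)(1/9) = 0.018182; P(data | bag B) = (8/12)(4/11)(3/10) = 0.072727; P(data | bag C) = (1/6)(5/5)(4/4) = 0.16667; P(data | bag D) = (1/12)(11/11)(10/10) = 0.083333; P(data | bag E) = (4/7)(3/6)(2/5) = 0.11429.
Weighting by the prior gives 1/6 · 0.018182 = 0.0030303, 1/3 · 0.072727 = 0.024242, 1/12 · 0.16667 = 0.013889, 1/12 · 0.083333 = 0.0069444, 1/3 · 0.11429 = 0.038095; with total 0.086201.
Dividing through by the total gives posterior P(bag A | data) = 0.035154, P(bag B | data) = 0.28123, P(bag C | data) = 0.16112, P(bag D | data) = 0.080561, P(bag E | data) = 0.44193.
So P(blue next | data) = Σ P(blue next | H) P(H | data) = (1)(0.035154) + (7/9)(0.28123) + (0)(0.16112) + (0)(0.080561) + (3/4)(0.44193) = 0.58534.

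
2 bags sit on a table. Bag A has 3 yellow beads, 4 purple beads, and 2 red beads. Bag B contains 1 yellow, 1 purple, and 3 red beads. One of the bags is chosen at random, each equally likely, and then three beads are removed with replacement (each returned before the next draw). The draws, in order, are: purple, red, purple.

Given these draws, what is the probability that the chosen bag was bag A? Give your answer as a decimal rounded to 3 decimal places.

Under each hypothesis, the probability of the observed sequence is: P(data | bag A) = (4/9)(2/9)(4/9) = 0.043896; P(data | bag B) = (1/5)(3/5)(1/5) = 0.024.
Multiplying each by its prior: 1/2 · 0.043896 = 0.021948, 1/2 · 0.024 = 0.012; summing to 0.033948.
Therefore the posterior P(bag A | data) = (0.021948) / (0.033948) = 0.64652.

0.647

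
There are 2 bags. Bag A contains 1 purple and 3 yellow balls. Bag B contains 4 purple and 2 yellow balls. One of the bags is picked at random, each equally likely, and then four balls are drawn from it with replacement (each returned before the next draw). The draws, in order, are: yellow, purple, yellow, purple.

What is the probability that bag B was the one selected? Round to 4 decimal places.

Under each hypothesis, the probability of the observed sequence is: P(data | bag A) = (3/4)(1/4)(3/4)(1/4) = 0.035156; P(data | bag B) = (2/6)(4/6)(2/6)(4/6) = 0.049383.
The prior-weighted likelihoods are 1/2 · 0.035156 = 0.017578, 1/2 · 0.049383 = 0.024691; these sum to 0.042269.
Hence P(bag B | data) = (0.024691) / (0.042269) = 0.58414.

0.5841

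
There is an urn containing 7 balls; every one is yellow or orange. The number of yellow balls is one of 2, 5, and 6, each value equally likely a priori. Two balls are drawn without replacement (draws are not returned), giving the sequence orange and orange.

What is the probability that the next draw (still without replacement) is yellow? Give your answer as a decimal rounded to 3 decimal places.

0.455

Compute the likelihood of the observed sequence for each case: P(data | r = 2) = (5/7)(4/6) = 10/21; P(data | r = 5) = (2/7)(1/6) = 1/21; P(data | r = 6) = (1/7)(0/6) = 0.
Multiplying each by its prior: 1/3 · 10/21 = 10/63, 1/3 · 1/21 = 1/63, 1/3 · 0 = 0; with total 11/63.
The posterior is then P(r = 2 | data) = 10/11, P(r = 5 | data) = 1/11, P(r = 6 | data) = 0.
Averaging over the posterior, P(yellow next | data) = (2/5)(10/11) + (1)(1/11) = 5/11.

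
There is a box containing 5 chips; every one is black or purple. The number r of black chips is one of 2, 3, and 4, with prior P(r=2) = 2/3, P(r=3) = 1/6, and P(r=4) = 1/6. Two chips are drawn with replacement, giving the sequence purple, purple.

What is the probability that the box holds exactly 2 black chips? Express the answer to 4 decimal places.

0.8780

Compute the likelihood of the observed sequence for each case: P(data | r = 2) = (3/5)(3/5) = 9/25; P(data | r = 3) = (2/5)(2/5) = 4/25; P(data | r = 4) = (1/5)(1/5) = 1/25.
Weighting by the prior gives 2/3 · 9/25 = 6/25, 1/6 · 4/25 = 2/75, 1/6 · 1/25 = 1/150; with total 41/150.
Hence P(r = 2 | data) = (6/25) / (41/150) = 36/41.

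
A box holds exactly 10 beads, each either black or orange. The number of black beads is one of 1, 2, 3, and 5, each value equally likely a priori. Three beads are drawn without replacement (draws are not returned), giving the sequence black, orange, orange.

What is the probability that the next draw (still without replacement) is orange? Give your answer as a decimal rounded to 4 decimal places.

0.7338

Under each hypothesis, the probability of the observed sequence is: P(data | r = 1) = (1/10)(9/9)(8/8) = 1/10; P(data | r = 2) = (2/10)(8/9)(7/8) = 7/45; P(data | r = 3) = (3/10)(7/9)(6/8) = 7/40; P(data | r = 5) = (5/10)(5/9)(4/8) = 5/36.
The prior-weighted likelihoods are 1/4 · 1/10 = 1/40, 1/4 · 7/45 = 7/180, 1/4 · 7/40 = 7/160, 1/4 · 5/36 = 5/144; with total 41/288.
Normalising, the posterior is P(r = 1 | data) = 0.17561, P(r = 2 | data) = 0.27317, P(r = 3 | data) = 0.30732, P(r = 5 | data) = 0.2439.
The predictive probability is P(orange next | data) = (1)(0.17561) + (6/7)(0.27317) + (5/7)(0.30732) + (3/7)(0.2439) = 0.7338.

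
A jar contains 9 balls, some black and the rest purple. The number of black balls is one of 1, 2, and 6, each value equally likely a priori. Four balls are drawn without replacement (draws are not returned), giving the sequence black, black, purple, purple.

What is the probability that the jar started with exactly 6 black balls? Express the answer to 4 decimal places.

Under each hypothesis, the probability of the observed sequence is: P(data | r = 1) = (1/9)(0/8) = 0; P(data | r = 2) = (2/9)(1/8)(7/7)(6/6) = 1/36; P(data | r = 6) = (6/9)(5/8)(3/7)(2/6) = 5/84.
The prior-weighted likelihoods are 1/3 · 0 = 0, 1/3 · 1/36 = 1/108, 1/3 · 5/84 = 5/252; summing to 11/378.
By Bayes' rule, P(r = 6 | data) = (5/252) / (11/378) = 15/22.

0.6818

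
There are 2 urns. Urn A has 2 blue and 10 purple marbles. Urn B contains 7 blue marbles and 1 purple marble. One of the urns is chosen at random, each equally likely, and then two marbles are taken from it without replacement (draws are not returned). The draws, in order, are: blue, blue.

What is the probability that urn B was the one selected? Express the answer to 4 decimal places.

The likelihood of the observed sequence under each hypothesis: P(data | urn A) = (2/12)(1/11) = 1/66; P(data | urn B) = (7/8)(6/7) = 3/4.
The prior-weighted likelihoods are 1/2 · 1/66 = 1/132, 1/2 · 3/4 = 3/8; with total 101/264.
Therefore the posterior P(urn B | data) = (3/8) / (101/264) = 99/101.

0.9802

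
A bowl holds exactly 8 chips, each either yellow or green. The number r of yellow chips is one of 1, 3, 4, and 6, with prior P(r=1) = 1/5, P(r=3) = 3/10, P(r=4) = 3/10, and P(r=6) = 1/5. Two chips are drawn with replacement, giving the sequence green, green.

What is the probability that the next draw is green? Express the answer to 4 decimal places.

0.6927

Under each hypothesis, the probability of the observed sequence is: P(data | r = 1) = (7/8)(7/8) = 49/64; P(data | r = 3) = (5/8)(5/8) = 25/64; P(data | r = 4) = (4/8)(4/8) = 1/4; P(data | r = 6) = (2/8)(2/8) = 1/16.
The prior-weighted likelihoods are 1/5 · 49/64 = 49/320, 3/10 · 25/64 = 15/128, 3/10 · 1/4 = 3/40, 1/5 · 1/16 = 1/80; these sum to 229/640.
Dividing through by the total gives posterior P(r = 1 | data) = 0.42795, P(r = 3 | data) = 0.32751, P(r = 4 | data) = 0.20961, P(r = 6 | data) = 0.034934.
Averaging over the posterior, P(green next | data) = (7/8)(0.42795) + (5/8)(0.32751) + (1/2)(0.20961) + (1/4)(0.034934) = 0.69269.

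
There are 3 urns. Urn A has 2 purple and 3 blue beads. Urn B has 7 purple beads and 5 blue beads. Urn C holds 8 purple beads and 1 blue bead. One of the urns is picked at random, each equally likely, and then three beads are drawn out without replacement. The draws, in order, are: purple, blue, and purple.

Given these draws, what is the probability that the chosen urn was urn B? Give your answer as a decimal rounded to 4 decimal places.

0.4297

For each hypothesis, P(data | H) works out to: P(data | urn A) = (2/5)(3/4)(1/3) = 0.1; P(data | urn B) = (7/12)(5/11)(6/10) = 0.15909; P(data | urn C) = (8/9)(1/8)(7/7) = 0.11111.
The prior-weighted likelihoods are 1/3 · 0.1 = 0.033333, 1/3 · 0.15909 = 0.05303, 1/3 · 0.11111 = 0.037037; summing to 0.1234.
By Bayes' rule, P(urn B | data) = (0.05303) / (0.1234) = 0.42974.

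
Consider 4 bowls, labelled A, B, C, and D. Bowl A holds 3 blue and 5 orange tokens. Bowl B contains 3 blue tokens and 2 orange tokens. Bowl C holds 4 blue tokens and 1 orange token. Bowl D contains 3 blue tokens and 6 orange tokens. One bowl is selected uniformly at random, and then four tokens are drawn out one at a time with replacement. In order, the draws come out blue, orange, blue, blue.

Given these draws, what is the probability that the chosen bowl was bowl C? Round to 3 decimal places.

0.415

For each hypothesis, P(data | H) works out to: P(data | bowl A) = (3/8)(5/8)(3/8)(3/8) = 0.032959; P(data | bowl B) = (3/5)(2/5)(3/5)(3/5) = 0.0864; P(data | bowl C) = (4/5)(1/5)(4/5)(4/5) = 0.1024; P(data | bowl D) = (3/9)(6/9)(3/9)(3/9) = 0.024691.
Multiplying each by its prior: 1/4 · 0.032959 = 0.0082397, 1/4 · 0.0864 = 0.0216, 1/4 · 0.1024 = 0.0256, 1/4 · 0.024691 = 0.0061728; these sum to 0.061613.
By Bayes' rule, P(bowl C | data) = (0.0256) / (0.061613) = 0.4155.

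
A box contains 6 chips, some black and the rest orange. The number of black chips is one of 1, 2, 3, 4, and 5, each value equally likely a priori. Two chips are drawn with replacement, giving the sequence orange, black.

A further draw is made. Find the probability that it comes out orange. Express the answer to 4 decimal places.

0.5000

The likelihood of the observed sequence under each hypothesis: P(data | r = 1) = (5/6)(1/6) = 5/36; P(data | r = 2) = (4/6)(2/6) = 2/9; P(data | r = 3) = (3/6)(3/6) = 1/4; P(data | r = 4) = (2/6)(4/6) = 2/9; P(data | r = 5) = (1/6)(5/6) = 5/36.
Multiplying each by its prior: 1/5 · 5/36 = 1/36, 1/5 · 2/9 = 2/45, 1/5 · 1/4 = 1/20, 1/5 · 2/9 = 2/45, 1/5 · 5/36 = 1/36; these sum to 7/36.
Normalising, the posterior is P(r = 1 | data) = 1/7, P(r = 2 | data) = 8/35, P(r = 3 | data) = 9/35, P(r = 4 | data) = 8/35, P(r = 5 | data) = 1/7.
So P(orange next | data) = Σ P(orange next | H) P(H | data) = (5/6)(1/7) + (2/3)(8/35) + (1/2)(9/35) + (1/3)(8/35) + (1/6)(1/7) = 1/2.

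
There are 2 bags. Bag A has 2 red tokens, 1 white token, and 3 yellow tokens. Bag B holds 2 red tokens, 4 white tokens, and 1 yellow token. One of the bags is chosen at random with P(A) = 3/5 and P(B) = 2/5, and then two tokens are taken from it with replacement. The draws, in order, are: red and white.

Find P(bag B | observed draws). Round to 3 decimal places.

Compute the likelihood of the observed sequence for each case: P(data | bag A) = (2/6)(1/6) = 1/18; P(data | bag B) = (2/7)(4/7) = 8/49.
Multiplying each by its prior: 3/5 · 1/18 = 1/30, 2/5 · 8/49 = 16/245; these sum to 29/294.
Hence P(bag B | data) = (16/245) / (29/294) = 96/145.

0.662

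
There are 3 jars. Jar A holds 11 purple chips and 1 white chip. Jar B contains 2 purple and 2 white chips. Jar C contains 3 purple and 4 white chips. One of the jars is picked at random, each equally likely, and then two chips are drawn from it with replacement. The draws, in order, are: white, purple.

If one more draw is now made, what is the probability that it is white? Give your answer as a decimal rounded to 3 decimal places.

For each hypothesis, P(data | H) works out to: P(data | jar A) = (1/12)(11/12) = 0.076389; P(data | jar B) = (2/4)(2/4) = 0.25; P(data | jar C) = (4/7)(3/7) = 0.2449.
Weighting by the prior gives 1/3 · 0.076389 = 0.025463, 1/3 · 0.25 = 0.083333, 1/3 · 0.2449 = 0.081633; with total 0.19043.
The posterior is then P(jar A | data) = 0.13371, P(jar B | data) = 0.43761, P(jar C | data) = 0.42868.
The predictive probability is P(white next | data) = (1/12)(0.13371) + (1/2)(0.43761) + (4/7)(0.42868) = 0.47491.

0.475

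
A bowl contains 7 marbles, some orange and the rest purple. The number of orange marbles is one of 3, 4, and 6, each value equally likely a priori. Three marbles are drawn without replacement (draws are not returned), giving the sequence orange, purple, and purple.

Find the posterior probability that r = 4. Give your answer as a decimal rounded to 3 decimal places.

The likelihood of the observed sequence under each hypothesis: P(data | r = 3) = (3/7)(4/6)(3/5) = 6/35; P(data | r = 4) = (4/7)(3/6)(2/5) = 4/35; P(data | r = 6) = (6/7)(1/6)(0/5) = 0.
Weighting by the prior gives 1/3 · 6/35 = 2/35, 1/3 · 4/35 = 4/105, 1/3 · 0 = 0; with total 2/21.
By Bayes' rule, P(r = 4 | data) = (4/105) / (2/21) = 2/5.

0.400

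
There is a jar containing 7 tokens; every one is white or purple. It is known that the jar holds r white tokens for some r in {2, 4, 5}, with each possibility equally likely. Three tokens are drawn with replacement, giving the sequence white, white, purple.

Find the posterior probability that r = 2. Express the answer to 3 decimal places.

0.169

Under each hypothesis, the probability of the observed sequence is: P(data | r = 2) = (2/7)(2/7)(5/7) = 0.058309; P(data | r = 4) = (4/7)(4/7)(3/7) = 0.13994; P(data | r = 5) = (5/7)(5/7)(2/7) = 0.14577.
The prior-weighted likelihoods are 1/3 · 0.058309 = 0.019436, 1/3 · 0.13994 = 0.046647, 1/3 · 0.14577 = 0.048591; summing to 0.11467.
By Bayes' rule, P(r = 2 | data) = (0.019436) / (0.11467) = 0.16949.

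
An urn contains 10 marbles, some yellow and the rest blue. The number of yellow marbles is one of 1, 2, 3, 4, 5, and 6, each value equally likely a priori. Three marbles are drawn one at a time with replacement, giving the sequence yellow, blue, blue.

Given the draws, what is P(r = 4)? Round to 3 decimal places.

0.200

For each hypothesis, P(data | H) works out to: P(data | r = 1) = (1/10)(9/10)(9/10) = 0.081; P(data | r = 2) = (2/10)(8/10)(8/10) = 0.128; P(data | r = 3) = (3/10)(7/10)(7/10) = 0.147; P(data | r = 4) = (4/10)(6/10)(6/10) = 0.144; P(data | r = 5) = (5/10)(5/10)(5/10) = 0.125; P(data | r = 6) = (6/10)(4/10)(4/10) = 0.096.
Weighting by the prior gives 1/6 · 0.081 = 0.0135, 1/6 · 0.128 = 0.021333, 1/6 · 0.147 = 0.0245, 1/6 · 0.144 = 0.024, 1/6 · 0.125 = 0.020833, 1/6 · 0.096 = 0.016; summing to 0.12017.
Hence P(r = 4 | data) = (0.024) / (0.12017) = 0.19972.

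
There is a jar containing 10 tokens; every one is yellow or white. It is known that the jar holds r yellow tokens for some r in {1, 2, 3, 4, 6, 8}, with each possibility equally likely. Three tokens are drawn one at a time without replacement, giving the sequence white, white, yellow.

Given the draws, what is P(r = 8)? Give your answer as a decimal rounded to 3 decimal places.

Under each hypothesis, the probability of the observed sequence is: P(data | r = 1) = (9/10)(8/9)(1/8) = 0.1; P(data | r = 2) = (8/10)(7/9)(2/8) = 0.15556; P(data | r = 3) = (7/10)(6/9)(3/8) = 0.175; P(data | r = 4) = (6/10)(5/9)(4/8) = 0.16667; P(data | r = 6) = (4/10)(3/9)(6/8) = 0.1; P(data | r = 8) = (2/10)(1/9)(8/8) = 0.022222.
Multiplying each by its prior: 1/6 · 0.1 = 0.016667, 1/6 · 0.15556 = 0.025926, 1/6 · 0.175 = 0.029167, 1/6 · 0.16667 = 0.027778, 1/6 · 0.1 = 0.016667, 1/6 · 0.022222 = 0.0037037; with total 0.11991.
Therefore the posterior P(r = 8 | data) = (0.0037037) / (0.11991) = 0.030888.

0.031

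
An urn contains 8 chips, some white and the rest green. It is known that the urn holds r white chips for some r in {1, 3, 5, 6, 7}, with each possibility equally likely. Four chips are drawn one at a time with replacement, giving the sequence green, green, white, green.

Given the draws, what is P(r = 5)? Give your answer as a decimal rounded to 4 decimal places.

Under each hypothesis, the probability of the observed sequence is: P(data | r = 1) = (7/8)(7/8)(1/8)(7/8) = 0.08374; P(data | r = 3) = (5/8)(5/8)(3/8)(5/8) = 0.091553; P(data | r = 5) = (3/8)(3/8)(5/8)(3/8) = 0.032959; P(data | r = 6) = (2/8)(2/8)(6/8)(2/8) = 0.011719; P(data | r = 7) = (1/8)(1/8)(7/8)(1/8) = 0.001709.
The prior-weighted likelihoods are 1/5 · 0.08374 = 0.016748, 1/5 · 0.091553 = 0.018311, 1/5 · 0.032959 = 0.0065918, 1/5 · 0.011719 = 0.0023437, 1/5 · 0.001709 = 0.0003418; with total 0.044336.
Therefore the posterior P(r = 5 | data) = (0.0065918) / (0.044336) = 0.14868.

0.1487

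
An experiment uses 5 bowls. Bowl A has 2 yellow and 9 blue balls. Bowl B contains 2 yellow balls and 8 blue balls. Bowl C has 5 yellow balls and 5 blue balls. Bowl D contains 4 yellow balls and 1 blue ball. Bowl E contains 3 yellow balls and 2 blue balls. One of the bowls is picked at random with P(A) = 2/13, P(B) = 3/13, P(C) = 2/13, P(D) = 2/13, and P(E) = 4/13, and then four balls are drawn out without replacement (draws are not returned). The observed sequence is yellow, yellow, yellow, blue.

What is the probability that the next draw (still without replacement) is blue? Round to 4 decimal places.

0.5216

For each hypothesis, P(data | H) works out to: P(data | bowl A) = (2/11)(1/10)(0/9) = 0; P(data | bowl B) = (2/10)(1/9)(0/8) = 0; P(data | bowl C) = (5/10)(4/9)(3/8)(5/7) = 0.059524; P(data | bowl D) = (4/5)(3/4)(2/3)(1/2) = 0.2; P(data | bowl E) = (3/5)(2/4)(1/3)(2/2) = 0.1.
The prior-weighted likelihoods are 2/13 · 0 = 0, 3/13 · 0 = 0, 2/13 · 0.059524 = 0.0091575, 2/13 · 0.2 = 0.030769, 4/13 · 0.1 = 0.030769; these sum to 0.070696.
Dividing through by the total gives posterior P(bowl A | data) = 0, P(bowl B | data) = 0, P(bowl C | data) = 0.12953, P(bowl D | data) = 0.43523, P(bowl E | data) = 0.43523.
So P(blue next | data) = Σ P(blue next | H) P(H | data) = (2/3)(0.12953) + (0)(0.43523) + (1)(0.43523) = 0.52159.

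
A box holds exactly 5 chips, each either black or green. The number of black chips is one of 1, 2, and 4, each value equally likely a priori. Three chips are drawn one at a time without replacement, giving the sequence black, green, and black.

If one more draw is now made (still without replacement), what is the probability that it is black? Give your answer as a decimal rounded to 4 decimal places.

Compute the likelihood of the observed sequence for each case: P(data | r = 1) = (1/5)(4/4)(0/3) = 0; P(data | r = 2) = (2/5)(3/4)(1/3) = 1/10; P(data | r = 4) = (4/5)(1/4)(3/3) = 1/5.
The prior-weighted likelihoods are 1/3 · 0 = 0, 1/3 · 1/10 = 1/30, 1/3 · 1/5 = 1/15; with total 1/10.
The posterior is then P(r = 1 | data) = 0, P(r = 2 | data) = 1/3, P(r = 4 | data) = 2/3.
The predictive probability is P(black next | data) = (0)(1/3) + (1)(2/3) = 2/3.

0.6667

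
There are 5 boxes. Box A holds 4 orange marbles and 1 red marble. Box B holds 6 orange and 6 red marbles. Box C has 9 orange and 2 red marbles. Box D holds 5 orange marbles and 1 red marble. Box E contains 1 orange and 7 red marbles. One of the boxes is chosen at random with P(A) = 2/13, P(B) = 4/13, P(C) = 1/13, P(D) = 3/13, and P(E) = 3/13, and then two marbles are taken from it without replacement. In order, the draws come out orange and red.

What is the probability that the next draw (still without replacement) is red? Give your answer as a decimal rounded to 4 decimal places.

For each hypothesis, P(data | H) works out to: P(data | box A) = (4/5)(1/4) = 0.2; P(data | box B) = (6/12)(6/11) = 0.27273; P(data | box C) = (9/11)(2/10) = 0.16364; P(data | box D) = (5/6)(1/5) = 0.16667; P(data | box E) = (1/8)(7/7) = 0.125.
Weighting by the prior gives 2/13 · 0.2 = 0.030769, 4/13 · 0.27273 = 0.083916, 1/13 · 0.16364 = 0.012587, 3/13 · 0.16667 = 0.038462, 3/13 · 0.125 = 0.028846; these sum to 0.19458.
Normalising, the posterior is P(box A | data) = 0.15813, P(box B | data) = 0.43127, P(box C | data) = 0.06469, P(box D | data) = 0.19766, P(box E | data) = 0.14825.
The predictive probability is P(red next | data) = (0)(0.15813) + (1/2)(0.43127) + (1/9)(0.06469) + (0)(0.19766) + (1)(0.14825) = 0.37107.

0.3711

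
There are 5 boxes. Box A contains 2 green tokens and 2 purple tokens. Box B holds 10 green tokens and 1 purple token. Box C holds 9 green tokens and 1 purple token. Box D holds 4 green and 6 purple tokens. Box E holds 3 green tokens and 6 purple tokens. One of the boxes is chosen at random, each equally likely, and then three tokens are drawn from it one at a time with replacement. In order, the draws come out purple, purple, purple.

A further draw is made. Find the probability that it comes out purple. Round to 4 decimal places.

0.6100

Under each hypothesis, the probability of the observed sequence is: P(data | box A) = (2/4)(2/4)(2/4) = 0.125; P(data | box B) = (1/11)(1/11)(1/11) = 0.00075131; P(data | box C) = (1/10)(1/10)(1/10) = 0.001; P(data | box D) = (6/10)(6/10)(6/10) = 0.216; P(data | box E) = (6/9)(6/9)(6/9) = 0.2963.
The prior-weighted likelihoods are 1/5 · 0.125 = 0.025, 1/5 · 0.00075131 = 0.00015026, 1/5 · 0.001 = 0.0002, 1/5 · 0.216 = 0.0432, 1/5 · 0.2963 = 0.059259; with total 0.12781.
Normalising, the posterior is P(box A | data) = 0.1956, P(box B | data) = 0.0011757, P(box C | data) = 0.0015648, P(box D | data) = 0.338, P(box E | data) = 0.46365.
So P(purple next | data) = Σ P(purple next | H) P(H | data) = (1/2)(0.1956) + (1/11)(0.0011757) + (1/10)(0.0015648) + (3/5)(0.338) + (2/3)(0.46365) = 0.60997.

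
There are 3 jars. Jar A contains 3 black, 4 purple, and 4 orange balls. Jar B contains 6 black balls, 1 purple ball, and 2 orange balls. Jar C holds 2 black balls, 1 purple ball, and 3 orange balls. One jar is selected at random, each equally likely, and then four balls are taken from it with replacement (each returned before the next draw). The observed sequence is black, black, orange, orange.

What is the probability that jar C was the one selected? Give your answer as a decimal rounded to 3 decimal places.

0.466

The likelihood of the observed sequence under each hypothesis: P(data | jar A) = (3/11)(3/11)(4/11)(4/11) = 0.0098354; P(data | jar B) = (6/9)(6/9)(2/9)(2/9) = 0.021948; P(data | jar C) = (2/6)(2/6)(3/6)(3/6) = 0.027778.
The prior-weighted likelihoods are 1/3 · 0.0098354 = 0.0032785, 1/3 · 0.021948 = 0.007316, 1/3 · 0.027778 = 0.0092593; summing to 0.019854.
So P(jar C | data) = (0.0092593) / (0.019854) = 0.46637.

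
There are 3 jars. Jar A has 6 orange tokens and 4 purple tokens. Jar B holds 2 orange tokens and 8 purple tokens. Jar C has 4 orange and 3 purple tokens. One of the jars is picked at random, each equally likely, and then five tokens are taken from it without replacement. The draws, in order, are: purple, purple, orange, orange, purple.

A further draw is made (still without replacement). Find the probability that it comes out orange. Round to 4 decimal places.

0.6383

Under each hypothesis, the probability of the observed sequence is: P(data | jar A) = (4/10)(3/9)(6/8)(5/7)(2/6) = 0.02381; P(data | jar B) = (8/10)(7/9)(2/8)(1/7)(6/6) = 0.022222; P(data | jar C) = (3/7)(2/6)(4/5)(3/4)(1/3) = 0.028571.
The prior-weighted likelihoods are 1/3 · 0.02381 = 0.0079365, 1/3 · 0.022222 = 0.0074074, 1/3 · 0.028571 = 0.0095238; summing to 0.024868.
Normalising, the posterior is P(jar A | data) = 0.31915, P(jar B | data) = 0.29787, P(jar C | data) = 0.38298.
So P(orange next | data) = Σ P(orange next | H) P(H | data) = (4/5)(0.31915) + (0)(0.29787) + (1)(0.38298) = 0.6383.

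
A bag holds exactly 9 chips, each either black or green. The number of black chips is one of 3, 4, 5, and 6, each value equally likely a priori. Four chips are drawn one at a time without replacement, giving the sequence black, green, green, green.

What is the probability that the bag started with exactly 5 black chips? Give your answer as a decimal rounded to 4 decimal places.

For each hypothesis, P(data | H) works out to: P(data | r = 3) = (3/9)(6/8)(5/7)(4/6) = 5/42; P(data | r = 4) = (4/9)(5/8)(4/7)(3/6) = 5/63; P(data | r = 5) = (5/9)(4/8)(3/7)(2/6) = 5/126; P(data | r = 6) = (6/9)(3/8)(2/7)(1/6) = 1/84.
Multiplying each by its prior: 1/4 · 5/42 = 5/168, 1/4 · 5/63 = 5/252, 1/4 · 5/126 = 5/504, 1/4 · 1/84 = 1/336; with total 1/16.
Therefore the posterior P(r = 5 | data) = (5/504) / (1/16) = 10/63.

0.1587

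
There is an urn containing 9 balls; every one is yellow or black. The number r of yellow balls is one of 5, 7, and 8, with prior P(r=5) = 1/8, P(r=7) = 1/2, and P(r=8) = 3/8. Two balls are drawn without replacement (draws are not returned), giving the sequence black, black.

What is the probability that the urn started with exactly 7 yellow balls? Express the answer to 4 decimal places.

0.4000

The likelihood of the observed sequence under each hypothesis: P(data | r = 5) = (4/9)(3/8) = 1/6; P(data | r = 7) = (2/9)(1/8) = 1/36; P(data | r = 8) = (1/9)(0/8) = 0.
The prior-weighted likelihoods are 1/8 · 1/6 = 1/48, 1/2 · 1/36 = 1/72, 3/8 · 0 = 0; these sum to 5/144.
Therefore the posterior P(r = 7 | data) = (1/72) / (5/144) = 2/5.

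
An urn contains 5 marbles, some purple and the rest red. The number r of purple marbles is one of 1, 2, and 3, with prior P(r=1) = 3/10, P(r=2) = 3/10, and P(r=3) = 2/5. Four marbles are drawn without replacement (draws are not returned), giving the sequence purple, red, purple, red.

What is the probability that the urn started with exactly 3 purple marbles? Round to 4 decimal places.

Under each hypothesis, the probability of the observed sequence is: P(data | r = 1) = (1/5)(4/4)(0/3) = 0; P(data | r = 2) = (2/5)(3/4)(1/3)(2/2) = 1/10; P(data | r = 3) = (3/5)(2/4)(2/3)(1/2) = 1/10.
Weighting by the prior gives 3/10 · 0 = 0, 3/10 · 1/10 = 3/100, 2/5 · 1/10 = 1/25; summing to 7/100.
Hence P(r = 3 | data) = (1/25) / (7/100) = 4/7.

0.5714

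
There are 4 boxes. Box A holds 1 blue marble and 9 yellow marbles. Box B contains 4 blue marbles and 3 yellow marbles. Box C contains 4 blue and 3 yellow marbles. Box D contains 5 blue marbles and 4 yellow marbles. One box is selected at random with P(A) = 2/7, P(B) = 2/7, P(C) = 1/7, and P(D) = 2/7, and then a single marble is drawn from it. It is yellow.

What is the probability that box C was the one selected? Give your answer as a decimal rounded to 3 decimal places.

The likelihood of this draw under each hypothesis: P(data | box A) = (9/10) = 0.9; P(data | box B) = (3/7) = 0.42857; P(data | box C) = (3/7) = 0.42857; P(data | box D) = (4/9) = 0.44444.
The prior-weighted likelihoods are 2/7 · 0.9 = 0.25714, 2/7 · 0.42857 = 0.12245, 1/7 · 0.42857 = 0.061224, 2/7 · 0.44444 = 0.12698; summing to 0.5678.
Hence P(box C | data) = (0.061224) / (0.5678) = 0.10783.

0.108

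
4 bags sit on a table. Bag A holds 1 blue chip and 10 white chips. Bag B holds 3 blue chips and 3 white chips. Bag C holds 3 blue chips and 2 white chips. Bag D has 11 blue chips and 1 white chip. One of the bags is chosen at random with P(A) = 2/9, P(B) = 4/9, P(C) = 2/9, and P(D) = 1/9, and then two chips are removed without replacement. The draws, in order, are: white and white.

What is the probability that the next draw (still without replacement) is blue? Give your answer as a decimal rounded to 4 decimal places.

0.3724

The likelihood of the observed sequence under each hypothesis: P(data | bag A) = (10/11)(9/10) = 9/11; P(data | bag B) = (3/6)(2/5) = 1/5; P(data | bag C) = (2/5)(1/4) = 1/10; P(data | bag D) = (1/12)(0/11) = 0.
Weighting by the prior gives 2/9 · 9/11 = 2/11, 4/9 · 1/5 = 4/45, 2/9 · 1/10 = 1/45, 1/9 · 0 = 0; summing to 29/99.
Dividing through by the total gives posterior P(bag A | data) = 18/29, P(bag B | data) = 44/145, P(bag C | data) = 11/145, P(bag D | data) = 0.
Averaging over the posterior, P(blue next | data) = (1/9)(18/29) + (3/4)(44/145) + (1)(11/145) = 54/145.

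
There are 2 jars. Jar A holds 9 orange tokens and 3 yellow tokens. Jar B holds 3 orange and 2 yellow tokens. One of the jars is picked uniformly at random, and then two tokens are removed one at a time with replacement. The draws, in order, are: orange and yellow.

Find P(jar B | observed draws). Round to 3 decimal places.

For each hypothesis, P(data | H) works out to: P(data | jar A) = (9/12)(3/12) = 3/16; P(data | jar B) = (3/5)(2/5) = 6/25.
The prior-weighted likelihoods are 1/2 · 3/16 = 3/32, 1/2 · 6/25 = 3/25; with total 171/800.
Therefore the posterior P(jar B | data) = (3/25) / (171/800) = 32/57.

0.561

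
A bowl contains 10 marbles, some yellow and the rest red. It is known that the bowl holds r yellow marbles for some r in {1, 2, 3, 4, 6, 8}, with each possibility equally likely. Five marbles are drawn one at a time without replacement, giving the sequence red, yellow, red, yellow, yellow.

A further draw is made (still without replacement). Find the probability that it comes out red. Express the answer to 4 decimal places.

0.4553

The likelihood of the observed sequence under each hypothesis: P(data | r = 1) = (9/10)(1/9)(8/8)(0/7) = 0; P(data | r = 2) = (8/10)(2/9)(7/8)(1/7)(0/6) = 0; P(data | r = 3) = (7/10)(3/9)(6/8)(2/7)(1/6) = 0.0083333; P(data | r = 4) = (6/10)(4/9)(5/8)(3/7)(2/6) = 0.02381; P(data | r = 6) = (4/10)(6/9)(3/8)(5/7)(4/6) = 0.047619; P(data | r = 8) = (2/10)(8/9)(1/8)(7/7)(6/6) = 0.022222.
Multiplying each by its prior: 1/6 · 0 = 0, 1/6 · 0 = 0, 1/6 · 0.0083333 = 0.0013889, 1/6 · 0.02381 = 0.0039683, 1/6 · 0.047619 = 0.0079365, 1/6 · 0.022222 = 0.0037037; with total 0.016997.
The posterior is then P(r = 1 | data) = 0, P(r = 2 | data) = 0, P(r = 3 | data) = 0.081712, P(r = 4 | data) = 0.23346, P(r = 6 | data) = 0.46693, P(r = 8 | data) = 0.2179.
The predictive probability is P(red next | data) = (1)(0.081712) + (4/5)(0.23346) + (2/5)(0.46693) + (0)(0.2179) = 0.45525.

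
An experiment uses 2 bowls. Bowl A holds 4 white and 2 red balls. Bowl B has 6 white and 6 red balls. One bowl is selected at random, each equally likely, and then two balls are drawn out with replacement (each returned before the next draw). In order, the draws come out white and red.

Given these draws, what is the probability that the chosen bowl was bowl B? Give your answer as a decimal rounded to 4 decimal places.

The likelihood of the observed sequence under each hypothesis: P(data | bowl A) = (4/6)(2/6) = 2/9; P(data | bowl B) = (6/12)(6/12) = 1/4.
The prior-weighted likelihoods are 1/2 · 2/9 = 1/9, 1/2 · 1/4 = 1/8; these sum to 17/72.
Hence P(bowl B | data) = (1/8) / (17/72) = 9/17.

0.5294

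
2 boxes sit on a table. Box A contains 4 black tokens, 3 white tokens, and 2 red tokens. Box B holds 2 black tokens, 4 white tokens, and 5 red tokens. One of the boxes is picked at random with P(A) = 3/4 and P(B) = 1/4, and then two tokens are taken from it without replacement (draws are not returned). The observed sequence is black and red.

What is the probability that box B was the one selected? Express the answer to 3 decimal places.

The likelihood of the observed sequence under each hypothesis: P(data | box A) = (4/9)(2/8) = 1/9; P(data | box B) = (2/11)(5/10) = 1/11.
Weighting by the prior gives 3/4 · 1/9 = 1/12, 1/4 · 1/11 = 1/44; summing to 7/66.
So P(box B | data) = (1/44) / (7/66) = 3/14.

0.214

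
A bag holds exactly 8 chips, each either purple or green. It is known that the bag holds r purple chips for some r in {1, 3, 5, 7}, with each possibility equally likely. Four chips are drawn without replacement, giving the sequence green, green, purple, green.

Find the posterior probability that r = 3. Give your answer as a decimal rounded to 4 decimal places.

0.4286

Compute the likelihood of the observed sequence for each case: P(data | r = 1) = (7/8)(6/7)(1/6)(5/5) = 1/8; P(data | r = 3) = (5/8)(4/7)(3/6)(3/5) = 3/28; P(data | r = 5) = (3/8)(2/7)(5/6)(1/5) = 1/56; P(data | r = 7) = (1/8)(0/7) = 0.
Multiplying each by its prior: 1/4 · 1/8 = 1/32, 1/4 · 3/28 = 3/112, 1/4 · 1/56 = 1/224, 1/4 · 0 = 0; with total 1/16.
By Bayes' rule, P(r = 3 | data) = (3/112) / (1/16) = 3/7.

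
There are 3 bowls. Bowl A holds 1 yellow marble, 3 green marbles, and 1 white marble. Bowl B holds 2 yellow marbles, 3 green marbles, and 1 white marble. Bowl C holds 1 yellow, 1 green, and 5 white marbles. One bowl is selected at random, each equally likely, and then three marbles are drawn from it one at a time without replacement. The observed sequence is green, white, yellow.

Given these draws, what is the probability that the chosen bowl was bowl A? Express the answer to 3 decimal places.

0.404

For each hypothesis, P(data | H) works out to: P(data | bowl A) = (3/5)(1/4)(1/3) = 1/20; P(data | bowl B) = (3/6)(1/5)(2/4) = 1/20; P(data | bowl C) = (1/7)(5/6)(1/5) = 1/42.
Multiplying each by its prior: 1/3 · 1/20 = 1/60, 1/3 · 1/20 = 1/60, 1/3 · 1/42 = 1/126; these sum to 13/315.
Hence P(bowl A | data) = (1/60) / (13/315) = 21/52.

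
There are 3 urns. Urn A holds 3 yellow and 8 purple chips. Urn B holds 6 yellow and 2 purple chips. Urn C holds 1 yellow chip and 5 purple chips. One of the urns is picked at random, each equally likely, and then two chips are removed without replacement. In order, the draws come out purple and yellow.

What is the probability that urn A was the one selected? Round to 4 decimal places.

The likelihood of the observed sequence under each hypothesis: P(data | urn A) = (8/11)(3/10) = 0.21818; P(data | urn B) = (2/8)(6/7) = 0.21429; P(data | urn C) = (5/6)(1/5) = 0.16667.
Multiplying each by its prior: 1/3 · 0.21818 = 0.072727, 1/3 · 0.21429 = 0.071429, 1/3 · 0.16667 = 0.055556; with total 0.19971.
By Bayes' rule, P(urn A | data) = (0.072727) / (0.19971) = 0.36416.

0.3642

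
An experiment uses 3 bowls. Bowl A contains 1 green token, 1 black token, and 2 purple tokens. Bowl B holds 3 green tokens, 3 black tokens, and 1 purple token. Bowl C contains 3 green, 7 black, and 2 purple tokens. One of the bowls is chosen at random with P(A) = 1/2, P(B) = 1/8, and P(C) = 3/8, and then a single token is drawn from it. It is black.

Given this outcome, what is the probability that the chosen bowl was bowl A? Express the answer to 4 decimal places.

For each hypothesis, P(data | H) works out to: P(data | bowl A) = (1/4) = 1/4; P(data | bowl B) = (3/7) = 3/7; P(data | bowl C) = (7/12) = 7/12.
Multiplying each by its prior: 1/2 · 1/4 = 1/8, 1/8 · 3/7 = 3/56, 3/8 · 7/12 = 7/32; with total 89/224.
Hence P(bowl A | data) = (1/8) / (89/224) = 28/89.

0.3146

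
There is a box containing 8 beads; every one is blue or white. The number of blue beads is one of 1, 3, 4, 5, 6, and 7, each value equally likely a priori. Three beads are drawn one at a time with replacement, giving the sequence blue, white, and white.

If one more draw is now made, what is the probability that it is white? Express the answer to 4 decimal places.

Compute the likelihood of the observed sequence for each case: P(data | r = 1) = (1/8)(7/8)(7/8) = 0.095703; P(data | r = 3) = (3/8)(5/8)(5/8) = 0.14648; P(data | r = 4) = (4/8)(4/8)(4/8) = 0.125; P(data | r = 5) = (5/8)(3/8)(3/8) = 0.087891; P(data | r = 6) = (6/8)(2/8)(2/8) = 0.046875; P(data | r = 7) = (7/8)(1/8)(1/8) = 0.013672.
Multiplying each by its prior: 1/6 · 0.095703 = 0.015951, 1/6 · 0.14648 = 0.024414, 1/6 · 0.125 = 0.020833, 1/6 · 0.087891 = 0.014648, 1/6 · 0.046875 = 0.0078125, 1/6 · 0.013672 = 0.0022786; these sum to 0.085938.
Normalising, the posterior is P(r = 1 | data) = 0.18561, P(r = 3 | data) = 0.28409, P(r = 4 | data) = 0.24242, P(r = 5 | data) = 0.17045, P(r = 6 | data) = 0.090909, P(r = 7 | data) = 0.026515.
Averaging over the posterior, P(white next | data) = (7/8)(0.18561) + (5/8)(0.28409) + (1/2)(0.24242) + (3/8)(0.17045) + (1/4)(0.090909) + (1/8)(0.026515) = 0.55114.

0.5511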